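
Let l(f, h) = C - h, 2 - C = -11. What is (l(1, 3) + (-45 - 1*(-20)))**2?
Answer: 225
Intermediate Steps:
C = 13 (C = 2 - 1*(-11) = 2 + 11 = 13)
l(f, h) = 13 - h
(l(1, 3) + (-45 - 1*(-20)))**2 = ((13 - 1*3) + (-45 - 1*(-20)))**2 = ((13 - 3) + (-45 + 20))**2 = (10 - 25)**2 = (-15)**2 = 225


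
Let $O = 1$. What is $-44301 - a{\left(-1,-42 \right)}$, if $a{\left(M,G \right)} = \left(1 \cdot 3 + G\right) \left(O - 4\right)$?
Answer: $-44418$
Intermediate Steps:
$a{\left(M,G \right)} = -9 - 3 G$ ($a{\left(M,G \right)} = \left(1 \cdot 3 + G\right) \left(1 - 4\right) = \left(3 + G\right) \left(-3\right) = -9 - 3 G$)
$-44301 - a{\left(-1,-42 \right)} = -44301 - \left(-9 - -126\right) = -44301 - \left(-9 + 126\right) = -44301 - 117 = -44418$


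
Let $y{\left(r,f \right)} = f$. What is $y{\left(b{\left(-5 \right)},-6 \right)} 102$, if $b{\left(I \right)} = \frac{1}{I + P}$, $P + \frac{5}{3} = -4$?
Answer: $-612$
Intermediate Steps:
$P = - \frac{17}{3}$ ($P = - \frac{5}{3} - 4 = - \frac{17}{3} \approx -5.6667$)
$b{\left(I \right)} = \frac{1}{- \frac{17}{3} + I}$ ($b{\left(I \right)} = \frac{1}{I - \frac{17}{3}} = \frac{1}{- \frac{17}{3} + I}$)
$y{\left(b{\left(-5 \right)},-6 \right)} 102 = \left(-6\right) 102 = -612$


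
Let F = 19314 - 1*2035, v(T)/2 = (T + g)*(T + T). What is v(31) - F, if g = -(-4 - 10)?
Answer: -11699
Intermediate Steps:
g = 14 (g = -1*(-14) = 14)
v(T) = 4*T*(14 + T) (v(T) = 2*((T + 14)*(T + T)) = 2*((14 + T)*(2*T)) = 2*(2*T*(14 + T)) = 4*T*(14 + T))
F = 17279 (F = 19314 - 2035 = 17279)
v(31) - F = 4*31*(14 + 31) - 1*17279 = 4*31*45 - 17279 = 5580 - 17279 = -11699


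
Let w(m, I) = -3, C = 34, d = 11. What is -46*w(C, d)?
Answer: 138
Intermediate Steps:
-46*w(C, d) = -46*(-3) = 138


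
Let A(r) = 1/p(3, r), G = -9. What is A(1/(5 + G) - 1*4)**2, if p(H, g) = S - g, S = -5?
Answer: 16/9 ≈ 1.7778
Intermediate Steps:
p(H, g) = -5 - g
A(r) = 1/(-5 - r)
A(1/(5 + G) - 1*4)**2 = (-1/(5 + (1/(5 - 9) - 1*4)))**2 = (-1/(5 + (1/(-4) - 4)))**2 = (-1/(5 + (-1/4 - 4)))**2 = (-1/(5 - 17/4))**2 = (-1/3/4)**2 = (-1*4/3)**2 = (-4/3)**2 = 16/9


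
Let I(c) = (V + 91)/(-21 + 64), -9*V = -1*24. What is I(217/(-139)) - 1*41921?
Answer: -5407528/129 ≈ -41919.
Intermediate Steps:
V = 8/3 (V = -(-1)*24/9 = -1/9*(-24) = 8/3 ≈ 2.6667)
I(c) = 281/129 (I(c) = (8/3 + 91)/(-21 + 64) = (281/3)/43 = (281/3)*(1/43) = 281/129)
I(217/(-139)) - 1*41921 = 281/129 - 1*41921 = 281/129 - 41921 = -5407528/129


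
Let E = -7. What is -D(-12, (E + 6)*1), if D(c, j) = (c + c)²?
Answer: -576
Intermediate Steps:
D(c, j) = 4*c² (D(c, j) = (2*c)² = 4*c²)
-D(-12, (E + 6)*1) = -4*(-12)² = -4*144 = -1*576 = -576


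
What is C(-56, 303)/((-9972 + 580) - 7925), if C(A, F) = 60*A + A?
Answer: 3416/17317 ≈ 0.19726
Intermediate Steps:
C(A, F) = 61*A
C(-56, 303)/((-9972 + 580) - 7925) = (61*(-56))/((-9972 + 580) - 7925) = -3416/(-9392 - 7925) = -3416/(-17317) = -3416*(-1/17317) = 3416/17317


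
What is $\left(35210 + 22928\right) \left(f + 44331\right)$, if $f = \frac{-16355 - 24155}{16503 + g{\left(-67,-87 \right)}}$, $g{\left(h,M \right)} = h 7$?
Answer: $\frac{20661162205336}{8017} \approx 2.5772 \cdot 10^{9}$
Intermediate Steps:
$g{\left(h,M \right)} = 7 h$
$f = - \frac{20255}{8017}$ ($f = \frac{-16355 - 24155}{16503 + 7 \left(-67\right)} = - \frac{40510}{16503 - 469} = - \frac{40510}{16034} = \left(-40510\right) \frac{1}{16034} = - \frac{20255}{8017} \approx -2.5265$)
$\left(35210 + 22928\right) \left(f + 44331\right) = \left(35210 + 22928\right) \left(- \frac{20255}{8017} + 44331\right) = 58138 \cdot \frac{355381372}{8017} = \frac{20661162205336}{8017}$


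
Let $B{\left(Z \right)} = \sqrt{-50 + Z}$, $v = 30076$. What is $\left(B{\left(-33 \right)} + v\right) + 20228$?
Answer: $50304 + i \sqrt{83} \approx 50304.0 + 9.1104 i$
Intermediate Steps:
$\left(B{\left(-33 \right)} + v\right) + 20228 = \left(\sqrt{-50 - 33} + 30076\right) + 20228 = \left(\sqrt{-83} + 30076\right) + 20228 = \left(i \sqrt{83} + 30076\right) + 20228 = \left(30076 + i \sqrt{83}\right) + 20228 = 50304 + i \sqrt{83}$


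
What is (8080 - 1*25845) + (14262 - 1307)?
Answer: -4810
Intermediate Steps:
(8080 - 1*25845) + (14262 - 1307) = (8080 - 25845) + 12955 = -17765 + 12955 = -4810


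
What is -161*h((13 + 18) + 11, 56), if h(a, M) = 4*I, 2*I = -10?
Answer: 3220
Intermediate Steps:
I = -5 (I = (1/2)*(-10) = -5)
h(a, M) = -20 (h(a, M) = 4*(-5) = -20)
-161*h((13 + 18) + 11, 56) = -161*(-20) = 3220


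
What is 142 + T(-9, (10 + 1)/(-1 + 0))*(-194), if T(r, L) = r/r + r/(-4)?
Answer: -977/2 ≈ -488.50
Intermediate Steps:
T(r, L) = 1 - r/4 (T(r, L) = 1 + r*(-1/4) = 1 - r/4)
142 + T(-9, (10 + 1)/(-1 + 0))*(-194) = 142 + (1 - 1/4*(-9))*(-194) = 142 + (1 + 9/4)*(-194) = 142 + (13/4)*(-194) = 142 - 1261/2 = -977/2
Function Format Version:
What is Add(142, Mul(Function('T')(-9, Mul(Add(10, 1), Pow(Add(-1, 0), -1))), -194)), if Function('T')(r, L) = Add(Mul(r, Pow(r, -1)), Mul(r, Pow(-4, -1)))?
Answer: Rational(-977, 2) ≈ -488.50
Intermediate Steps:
Function('T')(r, L) = Add(1, Mul(Rational(-1, 4), r)) (Function('T')(r, L) = Add(1, Mul(r, Rational(-1, 4))) = Add(1, Mul(Rational(-1, 4), r)))
Add(142, Mul(Function('T')(-9, Mul(Add(10, 1), Pow(Add(-1, 0), -1))), -194)) = Add(142, Mul(Add(1, Mul(Rational(-1, 4), -9)), -194)) = Add(142, Mul(Add(1, Rational(9, 4)), -194)) = Add(142, Mul(Rational(13, 4), -194)) = Add(142, Rational(-1261, 2)) = Rational(-977, 2)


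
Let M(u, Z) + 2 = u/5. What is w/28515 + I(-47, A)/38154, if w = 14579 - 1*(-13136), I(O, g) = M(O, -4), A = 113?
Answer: 352371013/362653770 ≈ 0.97165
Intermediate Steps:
M(u, Z) = -2 + u/5
I(O, g) = -2 + O/5
w = 27715 (w = 14579 + 13136 = 27715)
w/28515 + I(-47, A)/38154 = 27715/28515 + (-2 + (⅕)*(-47))/38154 = 27715*(1/28515) + (-2 - 47/5)*(1/38154) = 5543/5703 - 57/5*1/38154 = 5543/5703 - 19/63590 = 352371013/362653770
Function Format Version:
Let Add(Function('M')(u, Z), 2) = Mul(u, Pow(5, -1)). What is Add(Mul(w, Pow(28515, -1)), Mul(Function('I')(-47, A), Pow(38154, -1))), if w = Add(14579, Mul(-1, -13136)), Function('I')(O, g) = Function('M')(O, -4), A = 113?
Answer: Rational(352371013, 362653770) ≈ 0.97165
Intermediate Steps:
Function('M')(u, Z) = Add(-2, Mul(Rational(1, 5), u)) (Function('M')(u, Z) = Add(-2, Mul(u, Pow(5, -1))) = Add(-2, Mul(u, Rational(1, 5))) = Add(-2, Mul(Rational(1, 5), u)))
Function('I')(O, g) = Add(-2, Mul(Rational(1, 5), O))
w = 27715 (w = Add(14579, 13136) = 27715)
Add(Mul(w, Pow(28515, -1)), Mul(Function('I')(-47, A), Pow(38154, -1))) = Add(Mul(27715, Pow(28515, -1)), Mul(Add(-2, Mul(Rational(1, 5), -47)), Pow(38154, -1))) = Add(Mul(27715, Rational(1, 28515)), Mul(Add(-2, Rational(-47, 5)), Rational(1, 38154))) = Add(Rational(5543, 5703), Mul(Rational(-57, 5), Rational(1, 38154))) = Add(Rational(5543, 5703), Rational(-19, 63590)) = Rational(352371013, 362653770)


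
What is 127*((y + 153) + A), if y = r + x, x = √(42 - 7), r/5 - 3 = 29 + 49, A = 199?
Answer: 96139 + 127*√35 ≈ 96890.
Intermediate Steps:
r = 405 (r = 15 + 5*(29 + 49) = 15 + 5*78 = 15 + 390 = 405)
x = √35 ≈ 5.9161
y = 405 + √35 ≈ 410.92
127*((y + 153) + A) = 127*(((405 + √35) + 153) + 199) = 127*((558 + √35) + 199) = 127*(757 + √35) = 96139 + 127*√35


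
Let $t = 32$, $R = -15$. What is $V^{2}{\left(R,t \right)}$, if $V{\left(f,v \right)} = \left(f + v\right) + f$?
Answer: $4$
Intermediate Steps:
$V{\left(f,v \right)} = v + 2 f$
$V^{2}{\left(R,t \right)} = \left(32 + 2 \left(-15\right)\right)^{2} = \left(32 - 30\right)^{2} = 2^{2} = 4$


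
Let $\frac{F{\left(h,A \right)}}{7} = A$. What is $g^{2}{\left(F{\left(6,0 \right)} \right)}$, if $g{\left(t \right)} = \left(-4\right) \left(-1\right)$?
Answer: $16$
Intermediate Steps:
$F{\left(h,A \right)} = 7 A$
$g{\left(t \right)} = 4$
$g^{2}{\left(F{\left(6,0 \right)} \right)} = 4^{2} = 16$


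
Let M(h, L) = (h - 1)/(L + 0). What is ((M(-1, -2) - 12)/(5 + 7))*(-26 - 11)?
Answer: 407/12 ≈ 33.917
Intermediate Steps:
M(h, L) = (-1 + h)/L
((M(-1, -2) - 12)/(5 + 7))*(-26 - 11) = (((-1 - 1)/(-2) - 12)/(5 + 7))*(-26 - 11) = ((-1/2*(-2) - 12)/12)*(-37) = ((1 - 12)*(1/12))*(-37) = -11*1/12*(-37) = -11/12*(-37) = 407/12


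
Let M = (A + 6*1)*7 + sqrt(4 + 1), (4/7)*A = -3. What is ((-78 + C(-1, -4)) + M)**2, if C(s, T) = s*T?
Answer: 75705/16 - 275*sqrt(5)/2 ≈ 4424.1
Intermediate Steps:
A = -21/4 (A = (7/4)*(-3) = -21/4 ≈ -5.2500)
C(s, T) = T*s
M = 21/4 + sqrt(5) (M = (-21/4 + 6*1)*7 + sqrt(4 + 1) = (-21/4 + 6)*7 + sqrt(5) = (3/4)*7 + sqrt(5) = 21/4 + sqrt(5) ≈ 7.4861)
((-78 + C(-1, -4)) + M)**2 = ((-78 - 4*(-1)) + (21/4 + sqrt(5)))**2 = ((-78 + 4) + (21/4 + sqrt(5)))**2 = (-74 + (21/4 + sqrt(5)))**2 = (-275/4 + sqrt(5))**2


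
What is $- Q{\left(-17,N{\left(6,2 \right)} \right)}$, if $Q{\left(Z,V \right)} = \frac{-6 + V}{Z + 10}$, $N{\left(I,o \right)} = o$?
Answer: $- \frac{4}{7} \approx -0.57143$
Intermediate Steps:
$Q{\left(Z,V \right)} = \frac{-6 + V}{10 + Z}$
$- Q{\left(-17,N{\left(6,2 \right)} \right)} = - \frac{-6 + 2}{10 - 17} = - \frac{-4}{-7} = - \frac{\left(-1\right) \left(-4\right)}{7} = \left(-1\right) \frac{4}{7} = - \frac{4}{7}$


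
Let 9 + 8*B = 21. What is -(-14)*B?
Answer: 21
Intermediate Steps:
B = 3/2 (B = -9/8 + (1/8)*21 = -9/8 + 21/8 = 3/2 ≈ 1.5000)
-(-14)*B = -(-14)*3/2 = -14*(-3/2) = 21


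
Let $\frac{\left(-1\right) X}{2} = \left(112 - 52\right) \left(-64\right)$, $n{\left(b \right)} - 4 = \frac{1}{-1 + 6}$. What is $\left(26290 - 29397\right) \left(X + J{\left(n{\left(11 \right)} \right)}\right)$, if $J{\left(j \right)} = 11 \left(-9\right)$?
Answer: $-23554167$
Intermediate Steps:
$n{\left(b \right)} = \frac{21}{5}$ ($n{\left(b \right)} = 4 + \frac{1}{-1 + 6} = 4 + \frac{1}{5} = \frac{21}{5}$)
$J{\left(j \right)} = -99$
$X = 7680$ ($X = - 2 \left(112 - 52\right) \left(-64\right) = - 2 \cdot 60 \left(-64\right) = \left(-2\right) \left(-3840\right) = 7680$)
$\left(26290 - 29397\right) \left(X + J{\left(n{\left(11 \right)} \right)}\right) = \left(26290 - 29397\right) \left(7680 - 99\right) = \left(-3107\right) 7581 = -23554167$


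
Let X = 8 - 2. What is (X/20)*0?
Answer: 0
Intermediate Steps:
X = 6
(X/20)*0 = (6/20)*0 = ((1/20)*6)*0 = (3/10)*0 = 0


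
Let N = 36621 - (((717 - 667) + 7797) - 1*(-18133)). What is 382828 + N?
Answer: 393469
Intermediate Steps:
N = 10641 (N = 36621 - ((50 + 7797) + 18133) = 36621 - (7847 + 18133) = 36621 - 1*25980 = 36621 - 25980 = 10641)
382828 + N = 382828 + 10641 = 393469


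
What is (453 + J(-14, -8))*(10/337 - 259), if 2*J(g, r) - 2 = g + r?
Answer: -38661939/337 ≈ -1.1472e+5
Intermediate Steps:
J(g, r) = 1 + g/2 + r/2 (J(g, r) = 1 + (g + r)/2 = 1 + (g/2 + r/2) = 1 + g/2 + r/2)
(453 + J(-14, -8))*(10/337 - 259) = (453 + (1 + (1/2)*(-14) + (1/2)*(-8)))*(10/337 - 259) = (453 + (1 - 7 - 4))*(10*(1/337) - 259) = (453 - 10)*(10/337 - 259) = 443*(-87273/337) = -38661939/337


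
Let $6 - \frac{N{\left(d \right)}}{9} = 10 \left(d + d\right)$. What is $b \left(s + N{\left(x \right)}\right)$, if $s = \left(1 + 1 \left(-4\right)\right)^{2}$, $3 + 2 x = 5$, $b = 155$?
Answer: $-18135$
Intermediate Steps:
$x = 1$ ($x = - \frac{3}{2} + \frac{1}{2} \cdot 5 = - \frac{3}{2} + \frac{5}{2} = 1$)
$s = 9$ ($s = \left(1 - 4\right)^{2} = \left(-3\right)^{2} = 9$)
$N{\left(d \right)} = 54 - 180 d$ ($N{\left(d \right)} = 54 - 9 \cdot 10 \left(d + d\right) = 54 - 9 \cdot 10 \cdot 2 d = 54 - 9 \cdot 20 d = 54 - 180 d$)
$b \left(s + N{\left(x \right)}\right) = 155 \left(9 + \left(54 - 180\right)\right) = 155 \left(9 - 126\right) = 155 \left(-117\right) = -18135$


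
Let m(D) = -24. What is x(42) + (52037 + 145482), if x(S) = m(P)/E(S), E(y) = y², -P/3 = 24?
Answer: 29035291/147 ≈ 1.9752e+5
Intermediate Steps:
P = -72 (P = -3*24 = -72)
x(S) = -24/S²
x(42) + (52037 + 145482) = -24/42² + (52037 + 145482) = -24*1/1764 + 197519 = -2/147 + 197519 = 29035291/147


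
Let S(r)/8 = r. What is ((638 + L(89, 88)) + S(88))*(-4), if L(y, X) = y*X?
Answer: -36696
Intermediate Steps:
S(r) = 8*r
L(y, X) = X*y
((638 + L(89, 88)) + S(88))*(-4) = ((638 + 88*89) + 8*88)*(-4) = ((638 + 7832) + 704)*(-4) = (8470 + 704)*(-4) = 9174*(-4) = -36696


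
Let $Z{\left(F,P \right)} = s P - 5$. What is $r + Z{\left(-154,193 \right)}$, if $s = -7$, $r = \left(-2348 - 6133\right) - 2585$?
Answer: $-12422$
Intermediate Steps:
$r = -11066$ ($r = -8481 - 2585 = -11066$)
$Z{\left(F,P \right)} = -5 - 7 P$ ($Z{\left(F,P \right)} = - 7 P - 5 = -5 - 7 P$)
$r + Z{\left(-154,193 \right)} = -11066 - 1356 = -12422$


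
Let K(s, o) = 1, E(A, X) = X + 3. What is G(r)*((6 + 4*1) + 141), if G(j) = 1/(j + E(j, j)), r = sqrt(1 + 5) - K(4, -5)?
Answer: -151/23 + 302*sqrt(6)/23 ≈ 25.598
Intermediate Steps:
E(A, X) = 3 + X
r = -1 + sqrt(6) (r = sqrt(1 + 5) - 1*1 = sqrt(6) - 1 = -1 + sqrt(6) ≈ 1.4495)
G(j) = 1/(3 + 2*j) (G(j) = 1/(j + (3 + j)) = 1/(3 + 2*j))
G(r)*((6 + 4*1) + 141) = ((6 + 4*1) + 141)/(3 + 2*(-1 + sqrt(6))) = ((6 + 4) + 141)/(3 + (-2 + 2*sqrt(6))) = (10 + 141)/(1 + 2*sqrt(6)) = 151/(1 + 2*sqrt(6))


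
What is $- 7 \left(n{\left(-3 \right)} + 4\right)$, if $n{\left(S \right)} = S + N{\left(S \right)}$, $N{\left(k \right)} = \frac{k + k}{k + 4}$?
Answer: $35$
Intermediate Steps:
$N{\left(k \right)} = \frac{2 k}{4 + k}$
$n{\left(S \right)} = S + \frac{2 S}{4 + S}$
$- 7 \left(n{\left(-3 \right)} + 4\right) = - 7 \left(- \frac{3 \left(6 - 3\right)}{4 - 3} + 4\right) = - 7 \left(\left(-3\right) 1^{-1} \cdot 3 + 4\right) = - 7 \left(\left(-3\right) 1 \cdot 3 + 4\right) = - 7 \left(-9 + 4\right) = \left(-7\right) \left(-5\right) = 35$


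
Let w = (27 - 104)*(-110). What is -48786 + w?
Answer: -40316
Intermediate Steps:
w = 8470 (w = -77*(-110) = 8470)
-48786 + w = -48786 + 8470 = -40316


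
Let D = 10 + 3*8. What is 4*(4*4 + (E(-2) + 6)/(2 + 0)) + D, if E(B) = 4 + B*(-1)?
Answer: 122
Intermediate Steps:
E(B) = 4 - B
D = 34 (D = 10 + 24 = 34)
4*(4*4 + (E(-2) + 6)/(2 + 0)) + D = 4*(4*4 + ((4 - 1*(-2)) + 6)/(2 + 0)) + 34 = 4*(16 + ((4 + 2) + 6)/2) + 34 = 4*(16 + (6 + 6)*(½)) + 34 = 4*(16 + 12*(½)) + 34 = 4*(16 + 6) + 34 = 4*22 + 34 = 88 + 34 = 122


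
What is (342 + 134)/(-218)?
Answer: -238/109 ≈ -2.1835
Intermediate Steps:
(342 + 134)/(-218) = -1/218*476 = -238/109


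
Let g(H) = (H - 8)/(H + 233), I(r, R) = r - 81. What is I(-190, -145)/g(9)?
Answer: -65582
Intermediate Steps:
I(r, R) = -81 + r
g(H) = (-8 + H)/(233 + H)
I(-190, -145)/g(9) = (-81 - 190)/(((-8 + 9)/(233 + 9))) = -271/(1/242) = -271/((1/242)*1) = -271/1/242 = -271*242 = -65582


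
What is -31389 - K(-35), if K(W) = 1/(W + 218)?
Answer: -5744188/183 ≈ -31389.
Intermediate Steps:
K(W) = 1/(218 + W)
-31389 - K(-35) = -31389 - 1/(218 - 35) = -31389 - 1/183 = -5744188/183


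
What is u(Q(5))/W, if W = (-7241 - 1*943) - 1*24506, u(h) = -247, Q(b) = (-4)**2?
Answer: 247/32690 ≈ 0.0075558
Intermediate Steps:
Q(b) = 16
W = -32690 (W = (-7241 - 943) - 24506 = -8184 - 24506 = -32690)
u(Q(5))/W = -247/(-32690) = -247*(-1/32690) = 247/32690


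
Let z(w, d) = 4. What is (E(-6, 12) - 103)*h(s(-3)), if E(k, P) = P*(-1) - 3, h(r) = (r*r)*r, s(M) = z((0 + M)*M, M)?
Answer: -7552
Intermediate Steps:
s(M) = 4
h(r) = r**3 (h(r) = r**2*r = r**3)
E(k, P) = -3 - P (E(k, P) = -P - 3 = -3 - P)
(E(-6, 12) - 103)*h(s(-3)) = ((-3 - 1*12) - 103)*4**3 = ((-3 - 12) - 103)*64 = (-15 - 103)*64 = -118*64 = -7552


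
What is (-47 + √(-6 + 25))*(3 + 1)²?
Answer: -752 + 16*√19 ≈ -682.26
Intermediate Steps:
(-47 + √(-6 + 25))*(3 + 1)² = (-47 + √19)*4² = (-47 + √19)*16 = -752 + 16*√19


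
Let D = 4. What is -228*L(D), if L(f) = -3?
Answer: 684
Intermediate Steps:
-228*L(D) = -228*(-3) = 684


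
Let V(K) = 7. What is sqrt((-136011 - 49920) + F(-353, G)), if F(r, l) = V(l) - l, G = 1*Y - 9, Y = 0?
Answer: 19*I*sqrt(515) ≈ 431.18*I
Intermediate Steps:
G = -9 (G = 1*0 - 9 = 0 - 9 = -9)
F(r, l) = 7 - l
sqrt((-136011 - 49920) + F(-353, G)) = sqrt((-136011 - 49920) + (7 - 1*(-9))) = sqrt(-185931 + (7 + 9)) = sqrt(-185931 + 16) = sqrt(-185915) = 19*I*sqrt(515)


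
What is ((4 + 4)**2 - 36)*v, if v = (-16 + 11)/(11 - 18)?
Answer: 20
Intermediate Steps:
v = 5/7 (v = -5/(-7) = -5*(-1/7) = 5/7 ≈ 0.71429)
((4 + 4)**2 - 36)*v = ((4 + 4)**2 - 36)*(5/7) = (8**2 - 36)*(5/7) = (64 - 36)*(5/7) = 28*(5/7) = 20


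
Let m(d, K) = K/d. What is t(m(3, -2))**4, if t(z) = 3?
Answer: 81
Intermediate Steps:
t(m(3, -2))**4 = 3**4 = 81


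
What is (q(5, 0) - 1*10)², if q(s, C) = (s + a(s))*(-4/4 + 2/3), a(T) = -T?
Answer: 100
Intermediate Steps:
q(s, C) = 0 (q(s, C) = (s - s)*(-4/4 + 2/3) = 0*(-4*¼ + 2*(⅓)) = 0*(-1 + ⅔) = 0*(-⅓) = 0)
(q(5, 0) - 1*10)² = (0 - 1*10)² = (0 - 10)² = (-10)² = 100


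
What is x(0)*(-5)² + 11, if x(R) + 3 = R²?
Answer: -64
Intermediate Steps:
x(R) = -3 + R²
x(0)*(-5)² + 11 = (-3 + 0²)*(-5)² + 11 = (-3 + 0)*25 + 11 = -3*25 + 11 = -75 + 11 = -64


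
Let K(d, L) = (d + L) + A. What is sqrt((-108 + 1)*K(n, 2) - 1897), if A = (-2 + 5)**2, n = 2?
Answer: 2*I*sqrt(822) ≈ 57.341*I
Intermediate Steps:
A = 9 (A = 3**2 = 9)
K(d, L) = 9 + L + d (K(d, L) = (d + L) + 9 = (L + d) + 9 = 9 + L + d)
sqrt((-108 + 1)*K(n, 2) - 1897) = sqrt((-108 + 1)*(9 + 2 + 2) - 1897) = sqrt(-107*13 - 1897) = sqrt(-1391 - 1897) = sqrt(-3288) = 2*I*sqrt(822)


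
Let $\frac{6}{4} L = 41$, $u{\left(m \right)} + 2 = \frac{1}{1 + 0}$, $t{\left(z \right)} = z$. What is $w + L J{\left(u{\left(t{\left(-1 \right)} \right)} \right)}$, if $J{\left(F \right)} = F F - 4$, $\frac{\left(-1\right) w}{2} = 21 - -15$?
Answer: $-154$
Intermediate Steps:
$u{\left(m \right)} = -1$ ($u{\left(m \right)} = -2 + \frac{1}{1 + 0} = -2 + 1^{-1} = -2 + 1 = -1$)
$w = -72$ ($w = - 2 \left(21 - -15\right) = - 2 \left(21 + 15\right) = \left(-2\right) 36 = -72$)
$J{\left(F \right)} = -4 + F^{2}$ ($J{\left(F \right)} = F^{2} - 4 = -4 + F^{2}$)
$L = \frac{82}{3}$ ($L = \frac{2}{3} \cdot 41 = \frac{82}{3} \approx 27.333$)
$w + L J{\left(u{\left(t{\left(-1 \right)} \right)} \right)} = -72 + \frac{82 \left(-4 + \left(-1\right)^{2}\right)}{3} = -72 + \frac{82 \left(-4 + 1\right)}{3} = -72 + \frac{82}{3} \left(-3\right) = -72 - 82 = -154$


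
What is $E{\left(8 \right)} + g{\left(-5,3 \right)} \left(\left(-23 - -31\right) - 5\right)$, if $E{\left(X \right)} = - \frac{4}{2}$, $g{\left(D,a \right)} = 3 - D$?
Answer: $22$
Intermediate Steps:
$E{\left(X \right)} = -2$ ($E{\left(X \right)} = \left(-4\right) \frac{1}{2} = -2$)
$E{\left(8 \right)} + g{\left(-5,3 \right)} \left(\left(-23 - -31\right) - 5\right) = -2 + \left(3 - -5\right) \left(\left(-23 - -31\right) - 5\right) = -2 + \left(3 + 5\right) \left(\left(-23 + 31\right) - 5\right) = -2 + 8 \left(8 - 5\right) = -2 + 8 \cdot 3 = -2 + 24 = 22$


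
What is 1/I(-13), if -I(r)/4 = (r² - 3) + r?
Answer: -1/612 ≈ -0.0016340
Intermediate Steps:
I(r) = 12 - 4*r - 4*r² (I(r) = -4*((r² - 3) + r) = -4*((-3 + r²) + r) = -4*(-3 + r + r²) = 12 - 4*r - 4*r²)
1/I(-13) = 1/(12 - 4*(-13) - 4*(-13)²) = 1/(12 + 52 - 4*169) = 1/(12 + 52 - 676) = 1/(-612) = -1/612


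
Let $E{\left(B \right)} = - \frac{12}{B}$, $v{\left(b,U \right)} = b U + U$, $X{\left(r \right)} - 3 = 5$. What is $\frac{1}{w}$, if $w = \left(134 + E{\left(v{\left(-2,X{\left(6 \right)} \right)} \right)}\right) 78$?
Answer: $\frac{1}{10569} \approx 9.4616 \cdot 10^{-5}$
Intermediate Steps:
$X{\left(r \right)} = 8$ ($X{\left(r \right)} = 3 + 5 = 8$)
$v{\left(b,U \right)} = U + U b$ ($v{\left(b,U \right)} = U b + U = U + U b$)
$w = 10569$ ($w = \left(134 - \frac{12}{8 \left(1 - 2\right)}\right) 78 = \left(134 - \frac{12}{8 \left(-1\right)}\right) 78 = \left(134 - \frac{12}{-8}\right) 78 = \left(134 - - \frac{3}{2}\right) 78 = \left(134 + \frac{3}{2}\right) 78 = \frac{271}{2} \cdot 78 = 10569$)
$\frac{1}{w} = \frac{1}{10569}$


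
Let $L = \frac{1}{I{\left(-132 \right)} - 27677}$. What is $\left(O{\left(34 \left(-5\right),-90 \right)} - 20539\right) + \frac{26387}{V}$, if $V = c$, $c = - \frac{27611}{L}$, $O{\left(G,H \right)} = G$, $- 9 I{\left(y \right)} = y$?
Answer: $- \frac{47451651087252}{2291354057} \approx -20709.0$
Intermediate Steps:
$I{\left(y \right)} = - \frac{y}{9}$
$L = - \frac{3}{82987}$ ($L = \frac{1}{\left(- \frac{1}{9}\right) \left(-132\right) - 27677} = \frac{1}{\frac{44}{3} - 27677} = \frac{1}{- \frac{82987}{3}} = - \frac{3}{82987} \approx -3.615 \cdot 10^{-5}$)
$c = \frac{2291354057}{3}$ ($c = - \frac{27611}{- \frac{3}{82987}} = \left(-27611\right) \left(- \frac{82987}{3}\right) = \frac{2291354057}{3} \approx 7.6378 \cdot 10^{8}$)
$V = \frac{2291354057}{3} \approx 7.6378 \cdot 10^{8}$
$\left(O{\left(34 \left(-5\right),-90 \right)} - 20539\right) + \frac{26387}{V} = \left(34 \left(-5\right) - 20539\right) + \frac{26387}{\frac{2291354057}{3}} = \left(-170 - 20539\right) + 26387 \cdot \frac{3}{2291354057} = -20709 + \frac{79161}{2291354057} = - \frac{47451651087252}{2291354057}$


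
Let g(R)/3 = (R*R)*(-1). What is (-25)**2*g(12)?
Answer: -270000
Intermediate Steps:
g(R) = -3*R**2 (g(R) = 3*((R*R)*(-1)) = 3*(R**2*(-1)) = 3*(-R**2) = -3*R**2)
(-25)**2*g(12) = (-25)**2*(-3*12**2) = 625*(-3*144) = 625*(-432) = -270000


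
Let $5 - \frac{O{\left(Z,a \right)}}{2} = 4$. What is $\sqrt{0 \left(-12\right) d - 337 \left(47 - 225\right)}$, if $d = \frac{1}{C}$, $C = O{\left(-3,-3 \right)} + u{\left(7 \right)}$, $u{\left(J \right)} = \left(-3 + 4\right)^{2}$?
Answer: $\sqrt{59986} \approx 244.92$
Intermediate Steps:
$O{\left(Z,a \right)} = 2$ ($O{\left(Z,a \right)} = 10 - 8 = 2$)
$u{\left(J \right)} = 1$ ($u{\left(J \right)} = 1^{2} = 1$)
$C = 3$ ($C = 2 + 1 = 3$)
$d = \frac{1}{3} \approx 0.33333$
$\sqrt{0 \left(-12\right) d - 337 \left(47 - 225\right)} = \sqrt{0 \left(-12\right) \frac{1}{3} - 337 \left(47 - 225\right)} = \sqrt{0 \cdot \frac{1}{3} - -59986} = \sqrt{0 + 59986} = \sqrt{59986}$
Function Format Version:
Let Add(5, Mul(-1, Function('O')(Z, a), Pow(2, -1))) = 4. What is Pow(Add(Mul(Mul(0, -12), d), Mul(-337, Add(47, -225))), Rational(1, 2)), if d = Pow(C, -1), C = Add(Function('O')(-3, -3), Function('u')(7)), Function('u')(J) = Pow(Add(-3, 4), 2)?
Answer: Pow(59986, Rational(1, 2)) ≈ 244.92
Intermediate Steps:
Function('O')(Z, a) = 2 (Function('O')(Z, a) = Add(10, Mul(-2, 4)) = Add(10, -8) = 2)
Function('u')(J) = 1 (Function('u')(J) = Pow(1, 2) = 1)
C = 3 (C = Add(2, 1) = 3)
d = Rational(1, 3) (d = Pow(3, -1) = Rational(1, 3) ≈ 0.33333)
Pow(Add(Mul(Mul(0, -12), d), Mul(-337, Add(47, -225))), Rational(1, 2)) = Pow(Add(Mul(Mul(0, -12), Rational(1, 3)), Mul(-337, Add(47, -225))), Rational(1, 2)) = Pow(Add(Mul(0, Rational(1, 3)), Mul(-337, -178)), Rational(1, 2)) = Pow(Add(0, 59986), Rational(1, 2)) = Pow(59986, Rational(1, 2))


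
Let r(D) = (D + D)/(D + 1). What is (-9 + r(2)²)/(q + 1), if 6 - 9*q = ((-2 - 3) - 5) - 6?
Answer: -65/31 ≈ -2.0968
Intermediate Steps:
r(D) = 2*D/(1 + D) (r(D) = (2*D)/(1 + D) = 2*D/(1 + D))
q = 22/9 (q = ⅔ - (((-2 - 3) - 5) - 6)/9 = ⅔ - ((-5 - 5) - 6)/9 = ⅔ - (-10 - 6)/9 = ⅔ - ⅑*(-16) = ⅔ + 16/9 = 22/9 ≈ 2.4444)
(-9 + r(2)²)/(q + 1) = (-9 + (2*2/(1 + 2))²)/(22/9 + 1) = (-9 + (2*2/3)²)/(31/9) = (-9 + (2*2*(⅓))²)*(9/31) = (-9 + (4/3)²)*(9/31) = (-9 + 16/9)*(9/31) = -65/9*9/31 = -65/31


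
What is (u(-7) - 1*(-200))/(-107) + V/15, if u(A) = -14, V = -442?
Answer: -50084/1605 ≈ -31.205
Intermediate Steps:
(u(-7) - 1*(-200))/(-107) + V/15 = (-14 - 1*(-200))/(-107) - 442/15 = (-14 + 200)*(-1/107) - 442*1/15 = 186*(-1/107) - 442/15 = -186/107 - 442/15 = -50084/1605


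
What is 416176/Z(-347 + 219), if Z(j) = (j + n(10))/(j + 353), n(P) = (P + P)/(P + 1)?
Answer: -257508900/347 ≈ -7.4210e+5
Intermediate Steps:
n(P) = 2*P/(1 + P) (n(P) = (2*P)/(1 + P) = 2*P/(1 + P))
Z(j) = (20/11 + j)/(353 + j) (Z(j) = (j + 2*10/(1 + 10))/(j + 353) = (j + 2*10/11)/(353 + j) = (j + 2*10*(1/11))/(353 + j) = (j + 20/11)/(353 + j) = (20/11 + j)/(353 + j))
416176/Z(-347 + 219) = 416176/(((20/11 + (-347 + 219))/(353 + (-347 + 219)))) = 416176/(((20/11 - 128)/(353 - 128))) = 416176/((-1388/11/225)) = 416176/(((1/225)*(-1388/11))) = 416176/(-1388/2475) = 416176*(-2475/1388) = -257508900/347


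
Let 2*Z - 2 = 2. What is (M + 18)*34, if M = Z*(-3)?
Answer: 408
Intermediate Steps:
Z = 2 (Z = 1 + (½)*2 = 1 + 1 = 2)
M = -6 (M = 2*(-3) = -6)
(M + 18)*34 = (-6 + 18)*34 = 12*34 = 408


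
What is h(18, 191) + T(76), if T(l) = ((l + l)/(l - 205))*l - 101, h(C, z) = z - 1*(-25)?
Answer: 3283/129 ≈ 25.450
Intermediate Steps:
h(C, z) = 25 + z (h(C, z) = z + 25 = 25 + z)
T(l) = -101 + 2*l²/(-205 + l) (T(l) = ((2*l)/(-205 + l))*l - 101 = (2*l/(-205 + l))*l - 101 = 2*l²/(-205 + l) - 101 = -101 + 2*l²/(-205 + l))
h(18, 191) + T(76) = (25 + 191) + (20705 - 101*76 + 2*76²)/(-205 + 76) = 216 + (20705 - 7676 + 2*5776)/(-129) = 216 - (20705 - 7676 + 11552)/129 = 216 - 1/129*24581 = 216 - 24581/129 = 3283/129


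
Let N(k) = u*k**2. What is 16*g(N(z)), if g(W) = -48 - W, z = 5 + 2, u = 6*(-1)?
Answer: 3936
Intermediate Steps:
u = -6
z = 7
N(k) = -6*k**2
16*g(N(z)) = 16*(-48 - (-6)*7**2) = 16*(-48 - (-6)*49) = 16*(-48 - 1*(-294)) = 16*(-48 + 294) = 16*246 = 3936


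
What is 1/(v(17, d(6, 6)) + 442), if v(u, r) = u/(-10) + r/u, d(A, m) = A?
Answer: 170/74911 ≈ 0.0022694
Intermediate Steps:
v(u, r) = -u/10 + r/u (v(u, r) = u*(-⅒) + r/u = -u/10 + r/u)
1/(v(17, d(6, 6)) + 442) = 1/((-⅒*17 + 6/17) + 442) = 1/((-17/10 + 6*(1/17)) + 442) = 1/((-17/10 + 6/17) + 442) = 1/(-229/170 + 442) = 1/(74911/170) = 170/74911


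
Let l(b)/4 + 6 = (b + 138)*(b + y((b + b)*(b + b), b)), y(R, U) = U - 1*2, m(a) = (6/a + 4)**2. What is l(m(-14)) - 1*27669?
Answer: -32451597/2401 ≈ -13516.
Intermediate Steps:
m(a) = (4 + 6/a)**2
y(R, U) = -2 + U (y(R, U) = U - 2 = -2 + U)
l(b) = -24 + 4*(-2 + 2*b)*(138 + b) (l(b) = -24 + 4*((b + 138)*(b + (-2 + b))) = -24 + 4*((138 + b)*(-2 + 2*b)) = -24 + 4*((-2 + 2*b)*(138 + b)) = -24 + 4*(-2 + 2*b)*(138 + b))
l(m(-14)) - 1*27669 = (-1128 + 8*(4*(3 + 2*(-14))**2/(-14)**2)**2 + 1096*(4*(3 + 2*(-14))**2/(-14)**2)) - 1*27669 = (-1128 + 8*(4*(1/196)*(3 - 28)**2)**2 + 1096*(4*(1/196)*(3 - 28)**2)) - 27669 = (-1128 + 8*(4*(1/196)*(-25)**2)**2 + 1096*(4*(1/196)*(-25)**2)) - 27669 = (-1128 + 8*(4*(1/196)*625)**2 + 1096*(4*(1/196)*625)) - 27669 = (-1128 + 8*(625/49)**2 + 1096*(625/49)) - 27669 = (-1128 + 8*(390625/2401) + 685000/49) - 27669 = (-1128 + 3125000/2401 + 685000/49) - 27669 = 33981672/2401 - 27669 = -32451597/2401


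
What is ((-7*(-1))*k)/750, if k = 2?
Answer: 7/375 ≈ 0.018667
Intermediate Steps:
((-7*(-1))*k)/750 = (-7*(-1)*2)/750 = (7*2)*(1/750) = 14*(1/750) = 7/375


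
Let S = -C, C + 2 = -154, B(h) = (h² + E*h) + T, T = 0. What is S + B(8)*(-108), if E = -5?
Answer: -2436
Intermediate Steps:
B(h) = h² - 5*h (B(h) = (h² - 5*h) + 0 = h² - 5*h)
C = -156 (C = -2 - 154 = -156)
S = 156 (S = -1*(-156) = 156)
S + B(8)*(-108) = 156 + (8*(-5 + 8))*(-108) = 156 + (8*3)*(-108) = 156 + 24*(-108) = 156 - 2592 = -2436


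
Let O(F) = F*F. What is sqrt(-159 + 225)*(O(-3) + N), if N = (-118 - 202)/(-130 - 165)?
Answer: 595*sqrt(66)/59 ≈ 81.929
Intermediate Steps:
N = 64/59 (N = -320/(-295) = -320*(-1/295) = 64/59 ≈ 1.0847)
O(F) = F**2
sqrt(-159 + 225)*(O(-3) + N) = sqrt(-159 + 225)*((-3)**2 + 64/59) = sqrt(66)*(9 + 64/59) = sqrt(66)*(595/59) = 595*sqrt(66)/59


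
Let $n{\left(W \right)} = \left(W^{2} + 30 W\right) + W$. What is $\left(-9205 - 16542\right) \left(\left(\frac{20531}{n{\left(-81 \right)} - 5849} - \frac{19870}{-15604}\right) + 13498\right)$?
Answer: $- \frac{696319860029347}{2005114} \approx -3.4727 \cdot 10^{8}$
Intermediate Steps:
$n{\left(W \right)} = W^{2} + 31 W$
$\left(-9205 - 16542\right) \left(\left(\frac{20531}{n{\left(-81 \right)} - 5849} - \frac{19870}{-15604}\right) + 13498\right) = \left(-9205 - 16542\right) \left(\left(\frac{20531}{- 81 \left(31 - 81\right) - 5849} - \frac{19870}{-15604}\right) + 13498\right) = - 25747 \left(\left(\frac{20531}{\left(-81\right) \left(-50\right) - 5849} - - \frac{9935}{7802}\right) + 13498\right) = - 25747 \left(\left(\frac{20531}{4050 - 5849} + \frac{9935}{7802}\right) + 13498\right) = - 25747 \left(\left(\frac{20531}{-1799} + \frac{9935}{7802}\right) + 13498\right) = - 25747 \left(\left(20531 \left(- \frac{1}{1799}\right) + \frac{9935}{7802}\right) + 13498\right) = - 25747 \left(\left(- \frac{2933}{257} + \frac{9935}{7802}\right) + 13498\right) = - 25747 \left(- \frac{20329971}{2005114} + 13498\right) = \left(-25747\right) \frac{27044698801}{2005114} = - \frac{696319860029347}{2005114}$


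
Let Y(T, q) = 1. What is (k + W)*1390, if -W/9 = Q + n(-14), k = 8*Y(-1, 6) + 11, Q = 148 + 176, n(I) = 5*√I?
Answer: -4026830 - 62550*I*√14 ≈ -4.0268e+6 - 2.3404e+5*I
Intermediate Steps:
Q = 324
k = 19 (k = 8*1 + 11 = 8 + 11 = 19)
W = -2916 - 45*I*√14 (W = -9*(324 + 5*√(-14)) = -9*(324 + 5*(I*√14)) = -9*(324 + 5*I*√14) = -2916 - 45*I*√14 ≈ -2916.0 - 168.37*I)
(k + W)*1390 = (19 + (-2916 - 45*I*√14))*1390 = (-2897 - 45*I*√14)*1390 = -4026830 - 62550*I*√14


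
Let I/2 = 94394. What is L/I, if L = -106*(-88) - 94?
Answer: 4617/94394 ≈ 0.048912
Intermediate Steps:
L = 9234 (L = 9328 - 94 = 9234)
I = 188788 (I = 2*94394 = 188788)
L/I = 9234/188788 = 9234*(1/188788) = 4617/94394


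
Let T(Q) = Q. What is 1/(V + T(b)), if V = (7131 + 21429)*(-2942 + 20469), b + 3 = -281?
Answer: 1/500570836 ≈ 1.9977e-9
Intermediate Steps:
b = -284 (b = -3 - 281 = -284)
V = 500571120 (V = 28560*17527 = 500571120)
1/(V + T(b)) = 1/(500571120 - 284) = 1/500570836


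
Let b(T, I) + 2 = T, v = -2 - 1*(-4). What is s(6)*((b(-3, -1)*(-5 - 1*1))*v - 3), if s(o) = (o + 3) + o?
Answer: 855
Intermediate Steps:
v = 2 (v = -2 + 4 = 2)
b(T, I) = -2 + T
s(o) = 3 + 2*o (s(o) = (3 + o) + o = 3 + 2*o)
s(6)*((b(-3, -1)*(-5 - 1*1))*v - 3) = (3 + 2*6)*(((-2 - 3)*(-5 - 1*1))*2 - 3) = (3 + 12)*(-5*(-5 - 1)*2 - 3) = 15*(-5*(-6)*2 - 3) = 15*(30*2 - 3) = 15*(60 - 3) = 15*57 = 855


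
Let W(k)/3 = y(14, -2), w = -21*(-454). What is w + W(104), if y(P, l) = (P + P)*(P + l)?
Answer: 10542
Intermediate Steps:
y(P, l) = 2*P*(P + l) (y(P, l) = (2*P)*(P + l) = 2*P*(P + l))
w = 9534
W(k) = 1008 (W(k) = 3*(2*14*(14 - 2)) = 3*(2*14*12) = 3*336 = 1008)
w + W(104) = 9534 + 1008 = 10542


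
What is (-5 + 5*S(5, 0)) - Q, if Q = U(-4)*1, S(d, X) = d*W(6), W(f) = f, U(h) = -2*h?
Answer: 137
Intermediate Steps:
S(d, X) = 6*d (S(d, X) = d*6 = 6*d)
Q = 8 (Q = -2*(-4)*1 = 8*1 = 8)
(-5 + 5*S(5, 0)) - Q = (-5 + 5*(6*5)) - 1*8 = (-5 + 5*30) - 8 = (-5 + 150) - 8 = 145 - 8 = 137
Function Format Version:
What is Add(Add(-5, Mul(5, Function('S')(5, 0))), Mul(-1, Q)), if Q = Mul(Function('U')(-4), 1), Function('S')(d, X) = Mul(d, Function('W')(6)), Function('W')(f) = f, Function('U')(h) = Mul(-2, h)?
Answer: 137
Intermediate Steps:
Function('S')(d, X) = Mul(6, d) (Function('S')(d, X) = Mul(d, 6) = Mul(6, d))
Q = 8 (Q = Mul(Mul(-2, -4), 1) = Mul(8, 1) = 8)
Add(Add(-5, Mul(5, Function('S')(5, 0))), Mul(-1, Q)) = Add(Add(-5, Mul(5, Mul(6, 5))), Mul(-1, 8)) = Add(Add(-5, Mul(5, 30)), -8) = Add(Add(-5, 150), -8) = Add(145, -8) = 137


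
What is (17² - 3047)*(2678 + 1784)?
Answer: -12306196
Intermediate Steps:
(17² - 3047)*(2678 + 1784) = (289 - 3047)*4462 = -2758*4462 = -12306196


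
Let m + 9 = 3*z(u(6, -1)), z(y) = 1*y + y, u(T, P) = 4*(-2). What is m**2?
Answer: 3249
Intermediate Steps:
u(T, P) = -8
z(y) = 2*y (z(y) = y + y = 2*y)
m = -57 (m = -9 + 3*(2*(-8)) = -9 + 3*(-16) = -9 - 48 = -57)
m**2 = (-57)**2 = 3249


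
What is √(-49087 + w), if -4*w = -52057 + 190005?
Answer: 3*I*√9286 ≈ 289.09*I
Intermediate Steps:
w = -34487 (w = -(-52057 + 190005)/4 = -¼*137948 = -34487)
√(-49087 + w) = √(-49087 - 34487) = √(-83574) = 3*I*√9286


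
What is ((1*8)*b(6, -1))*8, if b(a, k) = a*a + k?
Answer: 2240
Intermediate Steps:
b(a, k) = k + a² (b(a, k) = a² + k = k + a²)
((1*8)*b(6, -1))*8 = ((1*8)*(-1 + 6²))*8 = (8*(-1 + 36))*8 = (8*35)*8 = 280*8 = 2240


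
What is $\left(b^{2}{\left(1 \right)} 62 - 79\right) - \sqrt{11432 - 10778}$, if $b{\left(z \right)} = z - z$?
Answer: $-79 - \sqrt{654} \approx -104.57$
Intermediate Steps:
$b{\left(z \right)} = 0$
$\left(b^{2}{\left(1 \right)} 62 - 79\right) - \sqrt{11432 - 10778} = \left(0^{2} \cdot 62 - 79\right) - \sqrt{11432 - 10778} = \left(0 \cdot 62 - 79\right) - \sqrt{654} = \left(0 - 79\right) - \sqrt{654} = -79 - \sqrt{654}$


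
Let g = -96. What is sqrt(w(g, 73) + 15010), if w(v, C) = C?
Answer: sqrt(15083) ≈ 122.81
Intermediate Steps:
sqrt(w(g, 73) + 15010) = sqrt(73 + 15010) = sqrt(15083)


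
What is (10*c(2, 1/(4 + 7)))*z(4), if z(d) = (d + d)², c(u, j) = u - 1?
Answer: 640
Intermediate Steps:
c(u, j) = -1 + u
z(d) = 4*d² (z(d) = (2*d)² = 4*d²)
(10*c(2, 1/(4 + 7)))*z(4) = (10*(-1 + 2))*(4*4²) = (10*1)*(4*16) = 10*64 = 640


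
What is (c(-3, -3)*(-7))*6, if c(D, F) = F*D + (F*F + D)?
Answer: -630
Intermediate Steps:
c(D, F) = D + F² + D*F (c(D, F) = D*F + (F² + D) = D*F + (D + F²) = D + F² + D*F)
(c(-3, -3)*(-7))*6 = ((-3 + (-3)² - 3*(-3))*(-7))*6 = ((-3 + 9 + 9)*(-7))*6 = (15*(-7))*6 = -105*6 = -630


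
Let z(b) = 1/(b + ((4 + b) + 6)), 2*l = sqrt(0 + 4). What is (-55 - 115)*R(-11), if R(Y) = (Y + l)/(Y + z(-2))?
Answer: -2040/13 ≈ -156.92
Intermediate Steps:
l = 1 (l = sqrt(0 + 4)/2 = sqrt(4)/2 = (1/2)*2 = 1)
z(b) = 1/(10 + 2*b) (z(b) = 1/(b + (10 + b)) = 1/(10 + 2*b))
R(Y) = (1 + Y)/(1/6 + Y) (R(Y) = (Y + 1)/(Y + 1/(2*(5 - 2))) = (1 + Y)/(Y + (1/2)/3) = (1 + Y)/(Y + (1/2)*(1/3)) = (1 + Y)/(Y + 1/6) = (1 + Y)/(1/6 + Y))
(-55 - 115)*R(-11) = (-55 - 115)*(6*(1 - 11)/(1 + 6*(-11))) = -1020*(-10)/(1 - 66) = -1020*(-10)/(-65) = -1020*(-1)*(-10)/65 = -170*12/13 = -2040/13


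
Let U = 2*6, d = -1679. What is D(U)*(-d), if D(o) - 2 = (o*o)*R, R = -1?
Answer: -238418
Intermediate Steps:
U = 12
D(o) = 2 - o² (D(o) = 2 + (o*o)*(-1) = 2 + o²*(-1) = 2 - o²)
D(U)*(-d) = (2 - 1*12²)*(-1*(-1679)) = (2 - 1*144)*1679 = (2 - 144)*1679 = -142*1679 = -238418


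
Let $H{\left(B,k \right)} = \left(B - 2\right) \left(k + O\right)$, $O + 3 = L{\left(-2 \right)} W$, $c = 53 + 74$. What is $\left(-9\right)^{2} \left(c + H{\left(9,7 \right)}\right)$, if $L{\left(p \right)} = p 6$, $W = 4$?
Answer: $-14661$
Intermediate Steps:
$c = 127$
$L{\left(p \right)} = 6 p$
$O = -51$ ($O = -3 + 6 \left(-2\right) 4 = -3 - 48 = -51$)
$H{\left(B,k \right)} = \left(-51 + k\right) \left(-2 + B\right)$ ($H{\left(B,k \right)} = \left(B - 2\right) \left(k - 51\right) = \left(-2 + B\right) \left(-51 + k\right) = \left(-51 + k\right) \left(-2 + B\right)$)
$\left(-9\right)^{2} \left(c + H{\left(9,7 \right)}\right) = \left(-9\right)^{2} \left(127 + \left(102 - 459 - 14 + 9 \cdot 7\right)\right) = 81 \left(127 + \left(102 - 459 - 14 + 63\right)\right) = 81 \left(127 - 308\right) = 81 \left(-181\right) = -14661$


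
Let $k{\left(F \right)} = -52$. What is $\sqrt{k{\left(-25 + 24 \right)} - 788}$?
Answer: $2 i \sqrt{210} \approx 28.983 i$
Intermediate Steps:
$\sqrt{k{\left(-25 + 24 \right)} - 788} = \sqrt{-52 - 788} = \sqrt{-840} = 2 i \sqrt{210}$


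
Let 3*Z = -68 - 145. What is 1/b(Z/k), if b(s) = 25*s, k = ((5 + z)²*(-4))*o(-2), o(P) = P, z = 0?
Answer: -8/71 ≈ -0.11268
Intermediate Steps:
k = 200 (k = ((5 + 0)²*(-4))*(-2) = (5²*(-4))*(-2) = (25*(-4))*(-2) = -100*(-2) = 200)
Z = -71 (Z = (-68 - 145)/3 = (⅓)*(-213) = -71)
1/b(Z/k) = 1/(25*(-71/200)) = 1/(-71/8) = -8/71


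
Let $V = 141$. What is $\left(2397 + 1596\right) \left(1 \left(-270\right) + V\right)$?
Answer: $-515097$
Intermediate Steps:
$\left(2397 + 1596\right) \left(1 \left(-270\right) + V\right) = \left(2397 + 1596\right) \left(1 \left(-270\right) + 141\right) = 3993 \left(-270 + 141\right) = 3993 \left(-129\right) = -515097$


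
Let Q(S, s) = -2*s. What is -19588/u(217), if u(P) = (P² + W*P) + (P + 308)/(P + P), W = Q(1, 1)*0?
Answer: -1214456/2919593 ≈ -0.41597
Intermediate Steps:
W = 0 (W = -2*1*0 = -2*0 = 0)
u(P) = P² + (308 + P)/(2*P) (u(P) = (P² + 0*P) + (P + 308)/(P + P) = (P² + 0) + (308 + P)/((2*P)) = P² + (308 + P)*(1/(2*P)) = P² + (308 + P)/(2*P))
-19588/u(217) = -19588*217/(154 + 217³ + (½)*217) = -19588*217/(154 + 10218313 + 217/2) = -19588/((1/217)*(20437151/2)) = -19588/2919593/62 = -19588*62/2919593 = -1214456/2919593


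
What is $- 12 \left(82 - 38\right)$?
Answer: $-528$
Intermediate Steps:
$- 12 \left(82 - 38\right) = \left(-12\right) 44 = -528$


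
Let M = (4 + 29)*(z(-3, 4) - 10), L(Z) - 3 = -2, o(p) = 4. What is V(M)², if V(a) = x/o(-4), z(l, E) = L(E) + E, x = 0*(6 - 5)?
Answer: 0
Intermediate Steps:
x = 0 (x = 0*1 = 0)
L(Z) = 1 (L(Z) = 3 - 2 = 1)
z(l, E) = 1 + E
M = -165 (M = (4 + 29)*((1 + 4) - 10) = 33*(5 - 10) = 33*(-5) = -165)
V(a) = 0 (V(a) = 0/4 = 0*(¼) = 0)
V(M)² = 0² = 0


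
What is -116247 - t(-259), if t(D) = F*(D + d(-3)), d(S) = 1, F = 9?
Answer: -113925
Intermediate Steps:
t(D) = 9 + 9*D (t(D) = 9*(D + 1) = 9*(1 + D) = 9 + 9*D)
-116247 - t(-259) = -116247 - (9 + 9*(-259)) = -116247 - (9 - 2331) = -116247 - 1*(-2322) = -116247 + 2322 = -113925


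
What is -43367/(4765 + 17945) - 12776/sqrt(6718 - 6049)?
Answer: -43367/22710 - 12776*sqrt(669)/669 ≈ -495.86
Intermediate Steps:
-43367/(4765 + 17945) - 12776/sqrt(6718 - 6049) = -43367/22710 - 12776*sqrt(669)/669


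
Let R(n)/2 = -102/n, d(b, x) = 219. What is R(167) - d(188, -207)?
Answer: -36777/167 ≈ -220.22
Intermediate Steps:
R(n) = -204/n (R(n) = 2*(-102/n) = -204/n)
R(167) - d(188, -207) = -204/167 - 1*219 = -204*1/167 - 219 = -204/167 - 219 = -36777/167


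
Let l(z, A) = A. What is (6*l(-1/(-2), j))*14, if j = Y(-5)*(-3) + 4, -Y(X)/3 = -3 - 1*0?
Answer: -1932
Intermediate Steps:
Y(X) = 9 (Y(X) = -3*(-3 - 1*0) = -3*(-3 + 0) = -3*(-3) = 9)
j = -23 (j = 9*(-3) + 4 = -27 + 4 = -23)
(6*l(-1/(-2), j))*14 = (6*(-23))*14 = -138*14 = -1932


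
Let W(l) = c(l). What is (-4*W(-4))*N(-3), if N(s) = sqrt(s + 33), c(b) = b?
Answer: 16*sqrt(30) ≈ 87.636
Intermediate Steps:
W(l) = l
N(s) = sqrt(33 + s)
(-4*W(-4))*N(-3) = (-4*(-4))*sqrt(33 - 3) = 16*sqrt(30)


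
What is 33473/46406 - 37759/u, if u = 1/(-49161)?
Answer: 86142074888267/46406 ≈ 1.8563e+9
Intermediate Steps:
u = -1/49161 ≈ -2.0341e-5
33473/46406 - 37759/u = 33473/46406 - 37759/(-1/49161) = 33473*(1/46406) - 37759*(-49161) = 33473/46406 + 1856270199 = 86142074888267/46406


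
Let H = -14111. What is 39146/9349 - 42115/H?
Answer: 946122341/131923739 ≈ 7.1717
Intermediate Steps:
39146/9349 - 42115/H = 39146/9349 - 42115/(-14111) = 39146*(1/9349) - 42115*(-1/14111) = 39146/9349 + 42115/14111 = 946122341/131923739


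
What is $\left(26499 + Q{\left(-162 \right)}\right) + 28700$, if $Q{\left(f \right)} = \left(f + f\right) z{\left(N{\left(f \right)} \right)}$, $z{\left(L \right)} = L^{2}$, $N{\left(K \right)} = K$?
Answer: $-8447857$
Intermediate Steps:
$Q{\left(f \right)} = 2 f^{3}$ ($Q{\left(f \right)} = \left(f + f\right) f^{2} = 2 f f^{2} = 2 f^{3}$)
$\left(26499 + Q{\left(-162 \right)}\right) + 28700 = \left(26499 + 2 \left(-162\right)^{3}\right) + 28700 = \left(26499 + 2 \left(-4251528\right)\right) + 28700 = \left(26499 - 8503056\right) + 28700 = -8476557 + 28700 = -8447857$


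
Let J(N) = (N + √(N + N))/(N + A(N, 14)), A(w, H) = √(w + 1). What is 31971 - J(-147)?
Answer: (-7*√6 + 31971*√146 + 4699590*I)/(√146 + 147*I) ≈ 31970.0 + 0.034212*I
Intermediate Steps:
A(w, H) = √(1 + w)
J(N) = (N + √2*√N)/(N + √(1 + N)) (J(N) = (N + √(N + N))/(N + √(1 + N)) = (N + √(2*N))/(N + √(1 + N)) = (N + √2*√N)/(N + √(1 + N)))
31971 - J(-147) = 31971 - (-147 + √2*√(-147))/(-147 + √(1 - 147)) = 31971 - (-147 + √2*(7*I*√3))/(-147 + √(-146)) = 31971 - (-147 + 7*I*√6)/(-147 + I*√146)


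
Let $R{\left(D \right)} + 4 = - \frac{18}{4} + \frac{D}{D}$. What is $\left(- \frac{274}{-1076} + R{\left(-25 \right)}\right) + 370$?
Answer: $\frac{97581}{269} \approx 362.75$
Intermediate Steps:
$R{\left(D \right)} = - \frac{15}{2}$ ($R{\left(D \right)} = -4 + \left(- \frac{18}{4} + \frac{D}{D}\right) = -4 + \left(\left(-18\right) \frac{1}{4} + 1\right) = -4 + \left(- \frac{9}{2} + 1\right) = -4 - \frac{7}{2} = - \frac{15}{2}$)
$\left(- \frac{274}{-1076} + R{\left(-25 \right)}\right) + 370 = \left(- \frac{274}{-1076} - \frac{15}{2}\right) + 370 = \left(\left(-274\right) \left(- \frac{1}{1076}\right) - \frac{15}{2}\right) + 370 = \left(\frac{137}{538} - \frac{15}{2}\right) + 370 = - \frac{1949}{269} + 370 = \frac{97581}{269}$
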